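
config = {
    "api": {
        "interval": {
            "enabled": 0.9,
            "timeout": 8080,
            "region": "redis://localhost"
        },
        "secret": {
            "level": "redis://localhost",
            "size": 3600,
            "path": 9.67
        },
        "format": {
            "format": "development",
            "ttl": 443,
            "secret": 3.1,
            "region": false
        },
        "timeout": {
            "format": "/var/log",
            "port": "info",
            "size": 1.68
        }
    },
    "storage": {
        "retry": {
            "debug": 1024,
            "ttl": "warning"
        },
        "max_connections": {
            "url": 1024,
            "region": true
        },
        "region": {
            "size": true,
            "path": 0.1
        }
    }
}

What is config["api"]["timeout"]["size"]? 1.68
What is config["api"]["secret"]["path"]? 9.67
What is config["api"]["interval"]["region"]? "redis://localhost"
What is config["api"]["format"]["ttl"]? 443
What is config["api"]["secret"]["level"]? "redis://localhost"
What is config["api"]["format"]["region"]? False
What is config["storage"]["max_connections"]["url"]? 1024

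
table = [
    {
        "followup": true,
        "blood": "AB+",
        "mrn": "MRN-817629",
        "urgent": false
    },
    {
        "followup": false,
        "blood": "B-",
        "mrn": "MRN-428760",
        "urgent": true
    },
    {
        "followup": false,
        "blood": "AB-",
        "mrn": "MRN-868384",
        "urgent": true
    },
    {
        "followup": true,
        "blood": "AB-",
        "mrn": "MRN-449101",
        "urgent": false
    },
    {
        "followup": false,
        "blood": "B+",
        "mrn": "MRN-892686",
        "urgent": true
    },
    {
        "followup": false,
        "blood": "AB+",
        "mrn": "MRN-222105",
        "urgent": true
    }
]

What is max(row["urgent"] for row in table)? True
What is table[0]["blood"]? "AB+"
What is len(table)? 6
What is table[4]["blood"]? "B+"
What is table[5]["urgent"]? True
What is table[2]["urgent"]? True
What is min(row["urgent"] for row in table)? False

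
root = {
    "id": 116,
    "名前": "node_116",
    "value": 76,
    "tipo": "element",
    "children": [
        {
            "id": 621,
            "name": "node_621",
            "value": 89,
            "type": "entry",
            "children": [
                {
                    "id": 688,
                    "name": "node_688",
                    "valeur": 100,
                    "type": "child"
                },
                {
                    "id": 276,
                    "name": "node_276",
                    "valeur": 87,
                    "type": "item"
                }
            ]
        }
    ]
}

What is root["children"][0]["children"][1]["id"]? 276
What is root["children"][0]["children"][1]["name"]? "node_276"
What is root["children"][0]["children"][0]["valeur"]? 100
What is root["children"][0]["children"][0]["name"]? "node_688"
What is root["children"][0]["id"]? 621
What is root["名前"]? "node_116"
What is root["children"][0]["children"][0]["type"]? "child"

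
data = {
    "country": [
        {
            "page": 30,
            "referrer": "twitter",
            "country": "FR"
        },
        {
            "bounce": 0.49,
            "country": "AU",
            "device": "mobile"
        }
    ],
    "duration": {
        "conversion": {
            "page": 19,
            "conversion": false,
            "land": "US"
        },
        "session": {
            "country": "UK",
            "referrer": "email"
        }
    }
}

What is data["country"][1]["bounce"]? 0.49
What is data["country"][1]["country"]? "AU"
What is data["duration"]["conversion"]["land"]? "US"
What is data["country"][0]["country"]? "FR"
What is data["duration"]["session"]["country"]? "UK"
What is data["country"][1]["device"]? "mobile"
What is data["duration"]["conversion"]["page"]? 19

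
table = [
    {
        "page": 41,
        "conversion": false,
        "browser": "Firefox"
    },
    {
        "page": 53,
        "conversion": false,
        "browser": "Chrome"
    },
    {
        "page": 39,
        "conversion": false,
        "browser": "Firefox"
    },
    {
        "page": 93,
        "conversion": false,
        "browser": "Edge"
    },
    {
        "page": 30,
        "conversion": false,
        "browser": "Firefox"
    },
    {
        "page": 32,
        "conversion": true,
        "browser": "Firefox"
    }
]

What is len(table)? 6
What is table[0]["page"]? 41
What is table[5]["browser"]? "Firefox"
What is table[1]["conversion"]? False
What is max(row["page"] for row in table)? 93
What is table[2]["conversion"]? False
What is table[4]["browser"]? "Firefox"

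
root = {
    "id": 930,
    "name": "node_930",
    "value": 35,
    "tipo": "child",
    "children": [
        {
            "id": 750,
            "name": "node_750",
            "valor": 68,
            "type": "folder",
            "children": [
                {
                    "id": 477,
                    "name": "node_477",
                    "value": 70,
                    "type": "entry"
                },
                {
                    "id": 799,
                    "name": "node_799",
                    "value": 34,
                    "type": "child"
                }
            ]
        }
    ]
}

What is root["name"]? "node_930"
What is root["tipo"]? "child"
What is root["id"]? 930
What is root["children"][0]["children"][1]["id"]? 799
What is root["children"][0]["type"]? "folder"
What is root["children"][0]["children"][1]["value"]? 34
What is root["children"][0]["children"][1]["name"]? "node_799"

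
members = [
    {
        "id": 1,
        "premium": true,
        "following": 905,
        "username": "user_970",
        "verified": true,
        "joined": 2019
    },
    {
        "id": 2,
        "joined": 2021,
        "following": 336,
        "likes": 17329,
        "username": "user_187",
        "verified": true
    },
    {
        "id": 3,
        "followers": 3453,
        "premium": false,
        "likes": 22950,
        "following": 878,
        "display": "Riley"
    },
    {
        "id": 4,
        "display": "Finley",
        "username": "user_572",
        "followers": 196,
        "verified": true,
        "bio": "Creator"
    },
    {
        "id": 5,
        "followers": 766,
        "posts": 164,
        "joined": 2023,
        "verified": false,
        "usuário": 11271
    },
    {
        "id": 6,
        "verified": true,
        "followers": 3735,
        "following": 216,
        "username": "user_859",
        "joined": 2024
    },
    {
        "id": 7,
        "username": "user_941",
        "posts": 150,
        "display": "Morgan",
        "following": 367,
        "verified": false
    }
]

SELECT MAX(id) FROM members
7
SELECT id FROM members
[1, 2, 3, 4, 5, 6, 7]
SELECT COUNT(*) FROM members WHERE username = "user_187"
1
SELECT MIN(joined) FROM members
2019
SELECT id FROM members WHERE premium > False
[1]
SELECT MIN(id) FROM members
1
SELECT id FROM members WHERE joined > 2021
[5, 6]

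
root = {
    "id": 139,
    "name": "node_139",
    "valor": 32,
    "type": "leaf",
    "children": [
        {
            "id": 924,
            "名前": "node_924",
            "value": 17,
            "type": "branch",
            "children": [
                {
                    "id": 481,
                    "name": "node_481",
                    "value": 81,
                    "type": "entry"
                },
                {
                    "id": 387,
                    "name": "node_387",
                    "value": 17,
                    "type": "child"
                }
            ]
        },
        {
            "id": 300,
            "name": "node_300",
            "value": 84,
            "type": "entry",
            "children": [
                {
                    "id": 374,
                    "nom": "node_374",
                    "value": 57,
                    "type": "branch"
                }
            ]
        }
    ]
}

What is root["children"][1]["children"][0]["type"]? "branch"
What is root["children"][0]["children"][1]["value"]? 17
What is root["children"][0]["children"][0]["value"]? 81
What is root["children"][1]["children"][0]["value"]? 57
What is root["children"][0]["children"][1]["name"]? "node_387"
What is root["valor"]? 32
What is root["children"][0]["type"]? "branch"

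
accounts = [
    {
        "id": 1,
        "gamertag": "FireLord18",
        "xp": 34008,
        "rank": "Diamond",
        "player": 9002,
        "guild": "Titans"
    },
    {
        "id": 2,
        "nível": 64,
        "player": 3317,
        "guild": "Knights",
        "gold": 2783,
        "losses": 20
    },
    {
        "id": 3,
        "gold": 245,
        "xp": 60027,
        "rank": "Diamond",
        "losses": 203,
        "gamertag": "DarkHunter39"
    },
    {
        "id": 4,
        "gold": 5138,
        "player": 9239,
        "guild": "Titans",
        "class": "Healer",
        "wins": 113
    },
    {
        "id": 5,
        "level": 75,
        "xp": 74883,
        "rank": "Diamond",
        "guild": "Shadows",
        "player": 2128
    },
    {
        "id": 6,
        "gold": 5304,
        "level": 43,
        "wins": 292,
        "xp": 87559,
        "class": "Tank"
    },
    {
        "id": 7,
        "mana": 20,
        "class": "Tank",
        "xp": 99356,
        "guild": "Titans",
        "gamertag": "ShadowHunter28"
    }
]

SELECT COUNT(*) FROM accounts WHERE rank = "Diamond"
3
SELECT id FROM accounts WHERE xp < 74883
[1, 3]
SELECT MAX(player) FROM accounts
9239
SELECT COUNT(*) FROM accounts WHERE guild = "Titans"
3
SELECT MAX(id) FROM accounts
7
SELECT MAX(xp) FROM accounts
99356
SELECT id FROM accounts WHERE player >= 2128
[1, 2, 4, 5]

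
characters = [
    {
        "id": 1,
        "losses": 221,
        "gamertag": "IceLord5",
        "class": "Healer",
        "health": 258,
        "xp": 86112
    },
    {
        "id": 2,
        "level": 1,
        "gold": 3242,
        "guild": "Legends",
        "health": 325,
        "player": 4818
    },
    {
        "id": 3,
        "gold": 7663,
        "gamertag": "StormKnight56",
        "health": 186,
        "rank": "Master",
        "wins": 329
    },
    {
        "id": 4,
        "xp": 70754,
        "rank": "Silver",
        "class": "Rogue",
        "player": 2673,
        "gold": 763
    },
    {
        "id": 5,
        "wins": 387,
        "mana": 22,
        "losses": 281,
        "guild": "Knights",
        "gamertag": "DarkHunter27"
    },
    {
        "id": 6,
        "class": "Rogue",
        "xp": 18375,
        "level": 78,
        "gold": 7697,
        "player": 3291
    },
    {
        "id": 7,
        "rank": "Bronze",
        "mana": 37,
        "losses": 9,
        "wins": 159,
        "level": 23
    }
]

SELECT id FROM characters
[1, 2, 3, 4, 5, 6, 7]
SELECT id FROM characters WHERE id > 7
[]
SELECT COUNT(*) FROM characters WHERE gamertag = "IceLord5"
1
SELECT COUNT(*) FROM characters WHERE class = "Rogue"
2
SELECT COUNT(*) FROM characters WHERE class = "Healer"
1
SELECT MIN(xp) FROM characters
18375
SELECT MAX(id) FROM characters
7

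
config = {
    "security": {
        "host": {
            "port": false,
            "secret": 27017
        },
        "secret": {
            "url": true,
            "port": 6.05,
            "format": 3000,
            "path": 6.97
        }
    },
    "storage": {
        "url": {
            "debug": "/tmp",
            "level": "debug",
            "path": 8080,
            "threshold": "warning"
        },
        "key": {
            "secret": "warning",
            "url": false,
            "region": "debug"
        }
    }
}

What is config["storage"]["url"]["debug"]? "/tmp"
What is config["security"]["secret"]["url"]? True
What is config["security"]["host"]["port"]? False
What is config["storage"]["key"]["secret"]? "warning"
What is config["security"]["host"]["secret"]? 27017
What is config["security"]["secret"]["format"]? 3000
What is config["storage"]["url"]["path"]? 8080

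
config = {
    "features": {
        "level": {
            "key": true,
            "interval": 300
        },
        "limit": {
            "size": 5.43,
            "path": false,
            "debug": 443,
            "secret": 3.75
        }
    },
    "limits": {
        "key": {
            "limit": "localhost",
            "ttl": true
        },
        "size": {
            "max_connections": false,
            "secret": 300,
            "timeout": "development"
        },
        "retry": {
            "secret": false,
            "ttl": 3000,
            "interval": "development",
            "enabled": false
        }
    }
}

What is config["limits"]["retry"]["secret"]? False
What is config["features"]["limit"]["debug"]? 443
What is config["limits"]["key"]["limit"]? "localhost"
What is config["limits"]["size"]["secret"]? 300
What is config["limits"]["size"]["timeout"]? "development"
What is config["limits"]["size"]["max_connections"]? False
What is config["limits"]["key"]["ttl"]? True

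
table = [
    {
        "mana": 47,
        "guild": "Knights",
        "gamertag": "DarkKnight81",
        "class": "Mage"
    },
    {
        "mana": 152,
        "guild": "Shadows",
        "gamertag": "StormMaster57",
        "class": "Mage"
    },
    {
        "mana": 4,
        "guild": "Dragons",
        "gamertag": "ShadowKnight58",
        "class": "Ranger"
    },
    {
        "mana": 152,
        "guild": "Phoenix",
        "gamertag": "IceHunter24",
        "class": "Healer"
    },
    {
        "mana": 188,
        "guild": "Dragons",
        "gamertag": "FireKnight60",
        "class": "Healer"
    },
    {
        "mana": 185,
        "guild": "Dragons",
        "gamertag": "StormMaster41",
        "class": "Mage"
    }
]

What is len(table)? 6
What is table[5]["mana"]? 185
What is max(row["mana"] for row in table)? 188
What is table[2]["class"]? "Ranger"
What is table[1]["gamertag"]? "StormMaster57"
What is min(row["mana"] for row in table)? 4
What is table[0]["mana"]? 47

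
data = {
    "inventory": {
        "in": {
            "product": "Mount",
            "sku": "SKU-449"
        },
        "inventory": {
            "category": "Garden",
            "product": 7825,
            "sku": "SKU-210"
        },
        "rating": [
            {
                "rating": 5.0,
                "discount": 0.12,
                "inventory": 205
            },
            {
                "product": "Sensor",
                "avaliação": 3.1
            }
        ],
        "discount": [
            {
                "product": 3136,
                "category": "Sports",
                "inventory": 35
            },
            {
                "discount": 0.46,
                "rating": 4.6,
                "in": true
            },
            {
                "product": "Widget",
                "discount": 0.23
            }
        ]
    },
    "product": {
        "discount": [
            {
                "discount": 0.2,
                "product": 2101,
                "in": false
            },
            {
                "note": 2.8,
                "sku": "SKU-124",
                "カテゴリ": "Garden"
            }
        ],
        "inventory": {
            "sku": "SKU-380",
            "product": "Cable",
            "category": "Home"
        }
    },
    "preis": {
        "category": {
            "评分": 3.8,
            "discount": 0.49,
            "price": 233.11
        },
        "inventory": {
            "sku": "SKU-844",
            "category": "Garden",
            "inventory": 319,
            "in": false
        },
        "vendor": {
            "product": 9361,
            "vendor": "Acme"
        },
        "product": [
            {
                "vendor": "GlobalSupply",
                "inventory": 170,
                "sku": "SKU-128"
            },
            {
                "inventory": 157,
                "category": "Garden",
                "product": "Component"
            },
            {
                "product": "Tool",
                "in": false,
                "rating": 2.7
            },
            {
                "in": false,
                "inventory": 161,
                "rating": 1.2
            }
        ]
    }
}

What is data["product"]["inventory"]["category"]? "Home"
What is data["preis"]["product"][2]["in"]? False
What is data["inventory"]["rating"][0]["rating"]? 5.0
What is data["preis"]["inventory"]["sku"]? "SKU-844"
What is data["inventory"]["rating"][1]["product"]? "Sensor"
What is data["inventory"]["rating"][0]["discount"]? 0.12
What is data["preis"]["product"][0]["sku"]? "SKU-128"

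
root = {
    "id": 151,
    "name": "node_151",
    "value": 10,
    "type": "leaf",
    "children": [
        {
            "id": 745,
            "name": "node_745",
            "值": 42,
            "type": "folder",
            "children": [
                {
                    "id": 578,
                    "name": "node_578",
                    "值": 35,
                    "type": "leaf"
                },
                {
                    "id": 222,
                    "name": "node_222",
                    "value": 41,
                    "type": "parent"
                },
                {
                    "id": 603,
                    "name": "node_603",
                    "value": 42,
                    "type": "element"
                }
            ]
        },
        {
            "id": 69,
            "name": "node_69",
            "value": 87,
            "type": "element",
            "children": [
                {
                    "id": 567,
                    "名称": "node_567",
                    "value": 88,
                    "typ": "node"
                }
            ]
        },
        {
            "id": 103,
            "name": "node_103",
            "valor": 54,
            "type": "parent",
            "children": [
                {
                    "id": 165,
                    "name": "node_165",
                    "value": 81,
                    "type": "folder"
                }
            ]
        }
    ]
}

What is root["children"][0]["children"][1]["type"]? "parent"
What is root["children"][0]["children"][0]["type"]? "leaf"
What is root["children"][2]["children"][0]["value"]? 81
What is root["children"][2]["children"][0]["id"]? 165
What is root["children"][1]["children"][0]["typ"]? "node"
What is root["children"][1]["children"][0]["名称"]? "node_567"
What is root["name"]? "node_151"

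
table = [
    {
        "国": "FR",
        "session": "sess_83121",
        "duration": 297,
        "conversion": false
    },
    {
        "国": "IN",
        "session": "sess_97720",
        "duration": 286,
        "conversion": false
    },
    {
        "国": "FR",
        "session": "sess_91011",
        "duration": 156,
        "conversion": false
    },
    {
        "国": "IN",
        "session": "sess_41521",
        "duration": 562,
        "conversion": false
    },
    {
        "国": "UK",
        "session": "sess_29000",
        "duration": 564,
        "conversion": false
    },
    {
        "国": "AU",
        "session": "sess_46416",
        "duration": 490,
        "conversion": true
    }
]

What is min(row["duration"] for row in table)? 156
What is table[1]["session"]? "sess_97720"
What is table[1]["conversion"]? False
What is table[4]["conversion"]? False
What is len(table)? 6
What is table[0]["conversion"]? False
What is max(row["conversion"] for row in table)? True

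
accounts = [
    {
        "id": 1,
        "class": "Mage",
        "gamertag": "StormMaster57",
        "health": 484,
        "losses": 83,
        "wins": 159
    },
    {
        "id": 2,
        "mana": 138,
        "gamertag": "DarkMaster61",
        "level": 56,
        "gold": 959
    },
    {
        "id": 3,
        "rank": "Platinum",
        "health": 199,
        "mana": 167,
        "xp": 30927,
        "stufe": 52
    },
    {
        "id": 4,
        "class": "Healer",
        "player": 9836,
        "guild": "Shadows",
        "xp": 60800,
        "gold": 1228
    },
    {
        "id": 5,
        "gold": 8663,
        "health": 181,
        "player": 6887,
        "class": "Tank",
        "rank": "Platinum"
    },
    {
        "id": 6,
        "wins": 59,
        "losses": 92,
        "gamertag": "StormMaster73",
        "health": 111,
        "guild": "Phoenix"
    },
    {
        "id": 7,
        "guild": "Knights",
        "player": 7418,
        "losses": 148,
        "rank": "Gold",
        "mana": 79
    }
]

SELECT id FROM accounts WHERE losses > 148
[]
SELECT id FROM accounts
[1, 2, 3, 4, 5, 6, 7]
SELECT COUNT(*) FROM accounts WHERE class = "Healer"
1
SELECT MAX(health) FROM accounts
484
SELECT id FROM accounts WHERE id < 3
[1, 2]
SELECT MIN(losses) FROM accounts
83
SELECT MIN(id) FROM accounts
1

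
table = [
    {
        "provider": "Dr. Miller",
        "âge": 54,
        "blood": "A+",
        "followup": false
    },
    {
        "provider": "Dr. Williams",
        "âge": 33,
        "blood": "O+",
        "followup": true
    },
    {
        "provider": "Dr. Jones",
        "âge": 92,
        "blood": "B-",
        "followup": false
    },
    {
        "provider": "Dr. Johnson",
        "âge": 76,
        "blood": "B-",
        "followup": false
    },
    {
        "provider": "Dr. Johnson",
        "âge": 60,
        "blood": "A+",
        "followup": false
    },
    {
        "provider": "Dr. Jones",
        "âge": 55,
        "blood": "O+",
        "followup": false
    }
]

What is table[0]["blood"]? "A+"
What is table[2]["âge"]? 92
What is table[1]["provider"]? "Dr. Williams"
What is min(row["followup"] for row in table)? False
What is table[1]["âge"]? 33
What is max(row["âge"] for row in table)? 92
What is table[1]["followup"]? True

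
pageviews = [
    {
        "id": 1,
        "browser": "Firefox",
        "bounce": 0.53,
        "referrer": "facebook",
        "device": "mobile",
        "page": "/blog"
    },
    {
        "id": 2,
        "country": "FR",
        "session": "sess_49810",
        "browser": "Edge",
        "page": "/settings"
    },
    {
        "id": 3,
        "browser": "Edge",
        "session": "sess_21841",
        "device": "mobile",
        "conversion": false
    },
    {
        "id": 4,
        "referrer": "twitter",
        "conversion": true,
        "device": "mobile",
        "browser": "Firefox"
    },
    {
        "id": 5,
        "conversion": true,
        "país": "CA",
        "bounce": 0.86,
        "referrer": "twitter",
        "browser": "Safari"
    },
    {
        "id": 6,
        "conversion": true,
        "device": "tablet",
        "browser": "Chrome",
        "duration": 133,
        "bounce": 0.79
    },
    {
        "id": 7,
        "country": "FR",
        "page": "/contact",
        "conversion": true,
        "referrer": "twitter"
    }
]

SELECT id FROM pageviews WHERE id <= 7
[1, 2, 3, 4, 5, 6, 7]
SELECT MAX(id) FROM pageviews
7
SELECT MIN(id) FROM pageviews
1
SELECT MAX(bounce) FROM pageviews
0.86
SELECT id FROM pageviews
[1, 2, 3, 4, 5, 6, 7]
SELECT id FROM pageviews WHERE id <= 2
[1, 2]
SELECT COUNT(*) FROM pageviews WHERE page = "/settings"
1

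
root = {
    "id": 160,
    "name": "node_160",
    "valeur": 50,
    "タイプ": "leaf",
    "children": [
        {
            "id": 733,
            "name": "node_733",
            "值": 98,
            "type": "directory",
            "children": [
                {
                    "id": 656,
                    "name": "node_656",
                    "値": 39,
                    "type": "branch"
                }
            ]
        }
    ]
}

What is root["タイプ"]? "leaf"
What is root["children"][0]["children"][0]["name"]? "node_656"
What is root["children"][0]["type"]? "directory"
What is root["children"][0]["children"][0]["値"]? 39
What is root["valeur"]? 50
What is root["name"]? "node_160"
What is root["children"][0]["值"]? 98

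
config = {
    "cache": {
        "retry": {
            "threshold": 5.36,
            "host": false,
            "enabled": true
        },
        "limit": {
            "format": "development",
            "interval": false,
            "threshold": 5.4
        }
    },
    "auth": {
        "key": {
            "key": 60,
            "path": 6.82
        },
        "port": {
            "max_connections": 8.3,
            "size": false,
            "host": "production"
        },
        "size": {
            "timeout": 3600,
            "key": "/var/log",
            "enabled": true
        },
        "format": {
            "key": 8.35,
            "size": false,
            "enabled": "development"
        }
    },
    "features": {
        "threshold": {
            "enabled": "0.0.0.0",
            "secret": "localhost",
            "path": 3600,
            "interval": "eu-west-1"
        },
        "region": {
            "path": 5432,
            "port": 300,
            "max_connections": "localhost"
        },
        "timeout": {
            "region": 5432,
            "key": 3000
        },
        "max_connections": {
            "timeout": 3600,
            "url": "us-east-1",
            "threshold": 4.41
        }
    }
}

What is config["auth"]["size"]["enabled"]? True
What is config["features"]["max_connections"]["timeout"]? 3600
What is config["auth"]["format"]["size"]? False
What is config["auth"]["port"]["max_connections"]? 8.3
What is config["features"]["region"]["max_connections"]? "localhost"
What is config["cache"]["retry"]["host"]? False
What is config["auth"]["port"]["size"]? False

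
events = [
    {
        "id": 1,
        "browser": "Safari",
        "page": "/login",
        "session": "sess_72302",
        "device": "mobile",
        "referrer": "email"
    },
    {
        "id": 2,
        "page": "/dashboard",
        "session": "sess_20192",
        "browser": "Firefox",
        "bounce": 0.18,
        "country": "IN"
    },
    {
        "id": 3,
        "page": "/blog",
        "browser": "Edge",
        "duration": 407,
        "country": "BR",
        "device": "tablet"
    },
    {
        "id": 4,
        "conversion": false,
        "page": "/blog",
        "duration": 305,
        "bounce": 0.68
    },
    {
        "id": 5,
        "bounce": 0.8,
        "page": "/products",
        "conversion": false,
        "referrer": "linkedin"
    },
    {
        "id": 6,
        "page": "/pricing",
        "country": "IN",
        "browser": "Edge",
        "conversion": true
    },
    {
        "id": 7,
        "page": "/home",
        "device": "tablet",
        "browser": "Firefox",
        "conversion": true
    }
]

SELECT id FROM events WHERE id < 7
[1, 2, 3, 4, 5, 6]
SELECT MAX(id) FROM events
7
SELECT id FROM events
[1, 2, 3, 4, 5, 6, 7]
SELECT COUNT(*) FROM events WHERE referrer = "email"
1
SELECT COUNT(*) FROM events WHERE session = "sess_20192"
1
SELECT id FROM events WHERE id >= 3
[3, 4, 5, 6, 7]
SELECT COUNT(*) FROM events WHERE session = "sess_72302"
1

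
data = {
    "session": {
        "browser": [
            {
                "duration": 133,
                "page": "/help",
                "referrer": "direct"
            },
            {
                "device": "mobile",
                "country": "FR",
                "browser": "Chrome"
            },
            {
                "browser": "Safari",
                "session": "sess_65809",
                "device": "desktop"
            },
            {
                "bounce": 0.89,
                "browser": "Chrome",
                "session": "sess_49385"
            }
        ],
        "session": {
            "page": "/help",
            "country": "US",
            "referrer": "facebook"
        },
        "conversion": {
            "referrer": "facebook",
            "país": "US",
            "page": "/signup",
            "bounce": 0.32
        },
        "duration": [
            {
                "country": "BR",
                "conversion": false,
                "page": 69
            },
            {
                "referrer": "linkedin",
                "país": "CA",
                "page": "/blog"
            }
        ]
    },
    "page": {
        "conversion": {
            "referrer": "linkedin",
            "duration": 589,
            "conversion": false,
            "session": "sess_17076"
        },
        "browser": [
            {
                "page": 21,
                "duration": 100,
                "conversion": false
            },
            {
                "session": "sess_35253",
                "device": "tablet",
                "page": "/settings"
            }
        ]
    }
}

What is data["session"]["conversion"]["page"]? "/signup"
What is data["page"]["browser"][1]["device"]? "tablet"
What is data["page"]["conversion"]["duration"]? 589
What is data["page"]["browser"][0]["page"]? 21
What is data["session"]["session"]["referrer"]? "facebook"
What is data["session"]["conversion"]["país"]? "US"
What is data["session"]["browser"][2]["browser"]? "Safari"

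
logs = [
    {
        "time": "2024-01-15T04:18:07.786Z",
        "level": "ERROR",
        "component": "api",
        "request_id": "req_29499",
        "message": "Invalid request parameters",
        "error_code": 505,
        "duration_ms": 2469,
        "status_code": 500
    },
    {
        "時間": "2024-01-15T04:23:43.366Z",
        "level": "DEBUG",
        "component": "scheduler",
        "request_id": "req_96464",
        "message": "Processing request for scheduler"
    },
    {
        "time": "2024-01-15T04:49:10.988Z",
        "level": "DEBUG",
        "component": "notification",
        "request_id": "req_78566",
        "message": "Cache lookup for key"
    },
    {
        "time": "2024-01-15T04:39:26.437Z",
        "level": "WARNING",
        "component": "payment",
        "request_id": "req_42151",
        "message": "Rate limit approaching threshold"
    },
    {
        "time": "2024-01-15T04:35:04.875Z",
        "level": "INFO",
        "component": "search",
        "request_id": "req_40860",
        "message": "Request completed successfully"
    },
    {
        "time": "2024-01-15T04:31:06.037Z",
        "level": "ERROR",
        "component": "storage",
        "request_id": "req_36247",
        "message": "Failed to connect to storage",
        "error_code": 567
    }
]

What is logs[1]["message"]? "Processing request for scheduler"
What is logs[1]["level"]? "DEBUG"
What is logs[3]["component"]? "payment"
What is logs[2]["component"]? "notification"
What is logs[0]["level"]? "ERROR"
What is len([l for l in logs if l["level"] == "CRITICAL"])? 0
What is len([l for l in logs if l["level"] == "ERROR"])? 2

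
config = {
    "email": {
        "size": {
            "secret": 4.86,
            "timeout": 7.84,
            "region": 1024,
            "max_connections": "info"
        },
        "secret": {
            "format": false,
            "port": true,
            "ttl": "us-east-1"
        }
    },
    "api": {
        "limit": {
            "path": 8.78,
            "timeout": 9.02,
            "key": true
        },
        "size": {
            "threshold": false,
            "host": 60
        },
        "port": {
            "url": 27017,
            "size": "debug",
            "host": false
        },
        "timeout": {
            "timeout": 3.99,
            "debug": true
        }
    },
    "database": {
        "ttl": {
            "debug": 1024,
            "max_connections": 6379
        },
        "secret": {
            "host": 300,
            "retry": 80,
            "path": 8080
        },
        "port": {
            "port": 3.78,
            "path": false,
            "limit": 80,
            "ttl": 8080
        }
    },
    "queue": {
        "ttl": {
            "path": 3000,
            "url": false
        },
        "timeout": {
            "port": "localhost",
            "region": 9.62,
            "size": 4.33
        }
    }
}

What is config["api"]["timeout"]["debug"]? True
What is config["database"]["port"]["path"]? False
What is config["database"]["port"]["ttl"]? 8080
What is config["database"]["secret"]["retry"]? 80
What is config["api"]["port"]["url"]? 27017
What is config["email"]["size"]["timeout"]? 7.84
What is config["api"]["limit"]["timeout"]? 9.02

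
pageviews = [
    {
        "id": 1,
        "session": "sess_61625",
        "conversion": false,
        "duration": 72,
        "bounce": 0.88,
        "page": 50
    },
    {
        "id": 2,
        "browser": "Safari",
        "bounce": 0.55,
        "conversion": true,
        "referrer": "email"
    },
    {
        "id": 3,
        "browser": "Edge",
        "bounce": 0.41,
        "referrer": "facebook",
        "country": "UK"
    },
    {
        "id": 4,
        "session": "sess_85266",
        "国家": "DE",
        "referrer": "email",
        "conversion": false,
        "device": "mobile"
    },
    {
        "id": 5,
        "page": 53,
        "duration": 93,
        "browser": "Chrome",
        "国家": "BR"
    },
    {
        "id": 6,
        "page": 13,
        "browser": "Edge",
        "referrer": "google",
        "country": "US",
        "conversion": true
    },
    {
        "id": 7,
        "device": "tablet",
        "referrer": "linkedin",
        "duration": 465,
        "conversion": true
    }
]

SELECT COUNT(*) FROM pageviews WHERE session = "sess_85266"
1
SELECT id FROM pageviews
[1, 2, 3, 4, 5, 6, 7]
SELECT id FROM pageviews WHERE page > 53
[]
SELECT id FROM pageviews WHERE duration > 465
[]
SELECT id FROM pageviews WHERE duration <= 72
[1]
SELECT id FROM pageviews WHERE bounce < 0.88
[2, 3]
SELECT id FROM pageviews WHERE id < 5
[1, 2, 3, 4]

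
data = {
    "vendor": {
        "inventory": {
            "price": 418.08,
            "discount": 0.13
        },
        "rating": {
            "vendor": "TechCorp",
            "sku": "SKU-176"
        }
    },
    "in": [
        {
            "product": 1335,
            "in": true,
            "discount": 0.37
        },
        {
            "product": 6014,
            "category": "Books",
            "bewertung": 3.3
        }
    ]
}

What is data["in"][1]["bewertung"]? 3.3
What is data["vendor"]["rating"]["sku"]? "SKU-176"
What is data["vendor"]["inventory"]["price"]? 418.08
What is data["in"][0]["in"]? True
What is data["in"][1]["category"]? "Books"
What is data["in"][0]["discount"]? 0.37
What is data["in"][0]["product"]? 1335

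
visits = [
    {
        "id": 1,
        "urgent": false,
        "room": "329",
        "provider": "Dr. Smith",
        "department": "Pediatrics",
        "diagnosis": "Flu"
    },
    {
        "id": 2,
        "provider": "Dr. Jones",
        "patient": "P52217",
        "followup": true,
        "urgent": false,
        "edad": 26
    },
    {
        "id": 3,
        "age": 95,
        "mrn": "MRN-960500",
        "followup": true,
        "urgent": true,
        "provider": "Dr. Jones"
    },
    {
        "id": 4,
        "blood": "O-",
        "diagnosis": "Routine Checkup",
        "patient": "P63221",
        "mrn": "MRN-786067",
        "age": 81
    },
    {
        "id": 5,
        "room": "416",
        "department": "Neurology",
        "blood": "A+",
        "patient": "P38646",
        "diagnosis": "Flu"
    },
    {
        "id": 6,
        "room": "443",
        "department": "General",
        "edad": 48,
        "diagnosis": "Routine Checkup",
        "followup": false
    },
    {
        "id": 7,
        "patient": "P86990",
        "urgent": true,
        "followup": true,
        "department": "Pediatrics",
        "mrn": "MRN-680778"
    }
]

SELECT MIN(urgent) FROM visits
False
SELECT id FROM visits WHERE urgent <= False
[1, 2]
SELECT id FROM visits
[1, 2, 3, 4, 5, 6, 7]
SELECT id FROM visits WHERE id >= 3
[3, 4, 5, 6, 7]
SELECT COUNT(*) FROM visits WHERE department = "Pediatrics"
2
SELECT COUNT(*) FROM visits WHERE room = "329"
1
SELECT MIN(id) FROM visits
1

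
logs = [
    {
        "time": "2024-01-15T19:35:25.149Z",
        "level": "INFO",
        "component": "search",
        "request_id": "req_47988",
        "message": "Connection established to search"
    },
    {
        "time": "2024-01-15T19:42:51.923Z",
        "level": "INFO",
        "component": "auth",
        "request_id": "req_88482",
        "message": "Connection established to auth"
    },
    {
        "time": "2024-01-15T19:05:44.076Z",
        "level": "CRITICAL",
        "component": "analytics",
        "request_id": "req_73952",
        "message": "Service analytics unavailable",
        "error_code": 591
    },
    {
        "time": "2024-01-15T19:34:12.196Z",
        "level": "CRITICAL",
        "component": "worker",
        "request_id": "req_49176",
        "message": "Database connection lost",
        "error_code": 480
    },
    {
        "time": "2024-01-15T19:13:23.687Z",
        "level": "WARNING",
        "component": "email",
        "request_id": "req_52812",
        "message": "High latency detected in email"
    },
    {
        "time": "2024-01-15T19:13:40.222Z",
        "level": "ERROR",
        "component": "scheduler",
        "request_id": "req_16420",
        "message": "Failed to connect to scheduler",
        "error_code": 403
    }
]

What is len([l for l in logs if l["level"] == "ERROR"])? 1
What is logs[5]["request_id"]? "req_16420"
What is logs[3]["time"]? "2024-01-15T19:34:12.196Z"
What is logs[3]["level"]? "CRITICAL"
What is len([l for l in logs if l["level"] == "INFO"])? 2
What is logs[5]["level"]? "ERROR"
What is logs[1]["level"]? "INFO"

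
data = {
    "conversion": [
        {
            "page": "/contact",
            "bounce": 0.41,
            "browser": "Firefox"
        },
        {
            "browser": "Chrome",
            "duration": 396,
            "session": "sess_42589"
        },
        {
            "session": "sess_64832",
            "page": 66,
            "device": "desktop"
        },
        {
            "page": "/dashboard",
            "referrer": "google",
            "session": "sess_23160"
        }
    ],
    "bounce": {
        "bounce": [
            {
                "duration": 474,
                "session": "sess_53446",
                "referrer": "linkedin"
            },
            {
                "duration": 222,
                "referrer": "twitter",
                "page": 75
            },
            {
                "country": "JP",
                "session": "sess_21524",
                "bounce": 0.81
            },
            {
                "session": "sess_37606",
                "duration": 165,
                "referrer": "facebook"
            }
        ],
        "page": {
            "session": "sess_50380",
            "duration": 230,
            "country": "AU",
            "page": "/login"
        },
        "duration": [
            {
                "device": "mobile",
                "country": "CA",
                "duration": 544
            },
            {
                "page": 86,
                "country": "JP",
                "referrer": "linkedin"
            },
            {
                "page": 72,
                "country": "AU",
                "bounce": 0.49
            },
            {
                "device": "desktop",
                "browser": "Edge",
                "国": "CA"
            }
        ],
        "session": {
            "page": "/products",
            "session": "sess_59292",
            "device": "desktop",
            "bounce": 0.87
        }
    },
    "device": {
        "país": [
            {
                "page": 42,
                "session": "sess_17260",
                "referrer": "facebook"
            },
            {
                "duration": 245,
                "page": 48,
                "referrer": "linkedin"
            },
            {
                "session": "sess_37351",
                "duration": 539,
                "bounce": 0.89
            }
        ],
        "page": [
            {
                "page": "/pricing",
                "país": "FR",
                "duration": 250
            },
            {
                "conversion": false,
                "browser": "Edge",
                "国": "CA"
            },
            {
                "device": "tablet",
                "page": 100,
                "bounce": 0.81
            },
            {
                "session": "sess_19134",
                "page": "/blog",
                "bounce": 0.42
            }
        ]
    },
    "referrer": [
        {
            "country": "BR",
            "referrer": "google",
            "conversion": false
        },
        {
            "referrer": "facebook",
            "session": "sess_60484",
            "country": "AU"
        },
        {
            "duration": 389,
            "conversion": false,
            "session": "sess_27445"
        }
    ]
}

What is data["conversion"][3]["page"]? "/dashboard"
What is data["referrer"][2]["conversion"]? False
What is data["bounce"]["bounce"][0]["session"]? "sess_53446"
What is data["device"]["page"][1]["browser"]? "Edge"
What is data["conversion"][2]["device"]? "desktop"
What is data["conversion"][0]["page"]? "/contact"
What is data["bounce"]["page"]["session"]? "sess_50380"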